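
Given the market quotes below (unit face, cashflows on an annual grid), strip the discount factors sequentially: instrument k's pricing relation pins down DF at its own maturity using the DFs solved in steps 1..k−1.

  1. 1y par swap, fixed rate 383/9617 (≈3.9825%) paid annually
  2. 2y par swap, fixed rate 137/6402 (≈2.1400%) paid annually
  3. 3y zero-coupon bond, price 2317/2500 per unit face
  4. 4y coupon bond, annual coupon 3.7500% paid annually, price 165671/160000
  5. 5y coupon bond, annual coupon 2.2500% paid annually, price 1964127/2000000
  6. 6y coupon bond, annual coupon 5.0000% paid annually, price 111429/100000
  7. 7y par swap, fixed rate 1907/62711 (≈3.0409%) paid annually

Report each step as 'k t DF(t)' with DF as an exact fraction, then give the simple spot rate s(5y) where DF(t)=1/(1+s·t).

step 1 [1y] swap r/1=383/9617: DF=(1 − 383/9617·(0))/(1+383/9617) = 9617/10000 ≈ 0.961700
step 2 [2y] swap r/1=137/6402: DF=(1 − 137/6402·(0.961700))/(1+137/6402) = 9589/10000 ≈ 0.958900
step 3 [3y] zero: DF = P = 2317/2500 ≈ 0.926800
step 4 [4y] bond c/1=3/80: DF=(165671/160000 − 3/80·(0.961700+0.958900+0.926800))/(1+3/80) = 8951/10000 ≈ 0.895100
step 5 [5y] bond c/1=9/400: DF=(1964127/2000000 − 9/400·(0.961700+0.958900+0.926800+0.895100))/(1+9/400) = 8781/10000 ≈ 0.878100
step 6 [6y] bond c/1=1/20: DF=(111429/100000 − 1/20·(0.961700+0.958900+0.926800+0.895100+0.878100))/(1+1/20) = 2103/2500 ≈ 0.841200
step 7 [7y] swap r/1=1907/62711: DF=(1 − 1907/62711·(0.961700+0.958900+0.926800+0.895100+0.878100+0.841200))/(1+1907/62711) = 8093/10000 ≈ 0.809300

1 1 9617/10000
2 2 9589/10000
3 3 2317/2500
4 4 8951/10000
5 5 8781/10000
6 6 2103/2500
7 7 8093/10000
s(5y) = (1/(8781/10000) − 1)/(5) = 1219/43905 ≈ 2.7764%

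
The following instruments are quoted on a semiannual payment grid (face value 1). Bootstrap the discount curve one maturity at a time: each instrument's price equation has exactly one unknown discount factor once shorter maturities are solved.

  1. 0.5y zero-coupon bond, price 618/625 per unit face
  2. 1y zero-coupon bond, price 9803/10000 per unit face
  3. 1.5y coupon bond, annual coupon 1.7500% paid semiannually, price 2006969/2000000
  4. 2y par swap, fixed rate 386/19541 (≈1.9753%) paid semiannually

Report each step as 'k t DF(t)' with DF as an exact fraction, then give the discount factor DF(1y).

1 1/2 618/625
2 1 9803/10000
3 3/2 9777/10000
4 2 4807/5000
DF(1y) = 9803/10000 ≈ 0.980300

step 1 [0.5y] zero: DF = P = 618/625 ≈ 0.988800
step 2 [1y] zero: DF = P = 9803/10000 ≈ 0.980300
step 3 [1.5y] bond c/2=7/800: DF=(2006969/2000000 − 7/800·(0.988800+0.980300))/(1+7/800) = 9777/10000 ≈ 0.977700
step 4 [2y] swap r/2=193/19541: DF=(1 − 193/19541·(0.988800+0.980300+0.977700))/(1+193/19541) = 4807/5000 ≈ 0.961400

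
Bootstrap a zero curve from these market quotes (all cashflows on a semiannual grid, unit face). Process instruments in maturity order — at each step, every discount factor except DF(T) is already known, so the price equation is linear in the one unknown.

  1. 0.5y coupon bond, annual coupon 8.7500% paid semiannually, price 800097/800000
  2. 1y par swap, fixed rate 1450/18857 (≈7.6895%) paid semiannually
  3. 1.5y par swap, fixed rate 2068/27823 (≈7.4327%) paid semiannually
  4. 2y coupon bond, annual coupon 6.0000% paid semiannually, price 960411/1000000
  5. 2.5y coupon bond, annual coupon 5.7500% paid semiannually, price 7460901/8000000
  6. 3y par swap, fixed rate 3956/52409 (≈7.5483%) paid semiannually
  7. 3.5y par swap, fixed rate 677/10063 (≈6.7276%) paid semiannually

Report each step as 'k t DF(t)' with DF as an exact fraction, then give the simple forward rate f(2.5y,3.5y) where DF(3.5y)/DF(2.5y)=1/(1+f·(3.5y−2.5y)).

step 1 [0.5y] bond c/2=7/160: DF=(800097/800000 − 7/160·(0))/(1+7/160) = 4791/5000 ≈ 0.958200
step 2 [1y] swap r/2=725/18857: DF=(1 − 725/18857·(0.958200))/(1+725/18857) = 371/400 ≈ 0.927500
step 3 [1.5y] swap r/2=1034/27823: DF=(1 − 1034/27823·(0.958200+0.927500))/(1+1034/27823) = 4483/5000 ≈ 0.896600
step 4 [2y] bond c/2=3/100: DF=(960411/1000000 − 3/100·(0.958200+0.927500+0.896600))/(1+3/100) = 4257/5000 ≈ 0.851400
step 5 [2.5y] bond c/2=23/800: DF=(7460901/8000000 − 23/800·(0.958200+0.927500+0.896600+0.851400))/(1+23/800) = 161/200 ≈ 0.805000
step 6 [3y] swap r/2=1978/52409: DF=(1 − 1978/52409·(0.958200+0.927500+0.896600+0.851400+0.805000))/(1+1978/52409) = 4011/5000 ≈ 0.802200
step 7 [3.5y] swap r/2=677/20126: DF=(1 − 677/20126·(0.958200+0.927500+0.896600+0.851400+0.805000+0.802200))/(1+677/20126) = 7969/10000 ≈ 0.796900

1 1/2 4791/5000
2 1 371/400
3 3/2 4483/5000
4 2 4257/5000
5 5/2 161/200
6 3 4011/5000
7 7/2 7969/10000
f(2.5y,3.5y) = ((161/200)/(7969/10000) − 1)/(1) = 81/7969 ≈ 1.0164%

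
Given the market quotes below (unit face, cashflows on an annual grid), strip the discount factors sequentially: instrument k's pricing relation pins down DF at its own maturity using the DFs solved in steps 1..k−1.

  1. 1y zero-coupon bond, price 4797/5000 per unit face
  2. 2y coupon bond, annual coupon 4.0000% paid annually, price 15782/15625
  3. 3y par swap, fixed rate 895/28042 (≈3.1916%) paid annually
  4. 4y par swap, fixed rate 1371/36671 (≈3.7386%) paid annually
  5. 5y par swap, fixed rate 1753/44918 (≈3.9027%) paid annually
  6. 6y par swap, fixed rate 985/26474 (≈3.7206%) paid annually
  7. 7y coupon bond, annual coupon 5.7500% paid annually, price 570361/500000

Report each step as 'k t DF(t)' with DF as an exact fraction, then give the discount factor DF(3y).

step 1 [1y] zero: DF = P = 4797/5000 ≈ 0.959400
step 2 [2y] bond c/1=1/25: DF=(15782/15625 − 1/25·(0.959400))/(1+1/25) = 9343/10000 ≈ 0.934300
step 3 [3y] swap r/1=895/28042: DF=(1 − 895/28042·(0.959400+0.934300))/(1+895/28042) = 1821/2000 ≈ 0.910500
step 4 [4y] swap r/1=1371/36671: DF=(1 − 1371/36671·(0.959400+0.934300+0.910500))/(1+1371/36671) = 8629/10000 ≈ 0.862900
step 5 [5y] swap r/1=1753/44918: DF=(1 − 1753/44918·(0.959400+0.934300+0.910500+0.862900))/(1+1753/44918) = 8247/10000 ≈ 0.824700
step 6 [6y] swap r/1=985/26474: DF=(1 − 985/26474·(0.959400+0.934300+0.910500+0.862900+0.824700))/(1+985/26474) = 803/1000 ≈ 0.803000
step 7 [7y] bond c/1=23/400: DF=(570361/500000 − 23/400·(0.959400+0.934300+0.910500+0.862900+0.824700+0.803000))/(1+23/400) = 1977/2500 ≈ 0.790800

1 1 4797/5000
2 2 9343/10000
3 3 1821/2000
4 4 8629/10000
5 5 8247/10000
6 6 803/1000
7 7 1977/2500
DF(3y) = 1821/2000 ≈ 0.910500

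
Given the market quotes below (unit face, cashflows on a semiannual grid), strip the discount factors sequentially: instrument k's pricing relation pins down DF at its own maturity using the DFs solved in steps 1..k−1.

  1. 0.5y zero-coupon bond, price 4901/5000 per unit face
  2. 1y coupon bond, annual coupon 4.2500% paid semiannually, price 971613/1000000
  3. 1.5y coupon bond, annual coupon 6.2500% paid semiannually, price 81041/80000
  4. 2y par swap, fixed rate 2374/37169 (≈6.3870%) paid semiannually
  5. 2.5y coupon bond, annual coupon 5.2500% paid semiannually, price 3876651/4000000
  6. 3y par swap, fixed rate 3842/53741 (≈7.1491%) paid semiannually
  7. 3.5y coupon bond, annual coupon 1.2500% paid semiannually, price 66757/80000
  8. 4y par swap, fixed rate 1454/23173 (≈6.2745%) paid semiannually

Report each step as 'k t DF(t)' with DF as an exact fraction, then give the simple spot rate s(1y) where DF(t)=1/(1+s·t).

step 1 [0.5y] zero: DF = P = 4901/5000 ≈ 0.980200
step 2 [1y] bond c/2=17/800: DF=(971613/1000000 − 17/800·(0.980200))/(1+17/800) = 931/1000 ≈ 0.931000
step 3 [1.5y] bond c/2=1/32: DF=(81041/80000 − 1/32·(0.980200+0.931000))/(1+1/32) = 2311/2500 ≈ 0.924400
step 4 [2y] swap r/2=1187/37169: DF=(1 − 1187/37169·(0.980200+0.931000+0.924400))/(1+1187/37169) = 8813/10000 ≈ 0.881300
step 5 [2.5y] bond c/2=21/800: DF=(3876651/4000000 − 21/800·(0.980200+0.931000+0.924400+0.881300))/(1+21/800) = 8493/10000 ≈ 0.849300
step 6 [3y] swap r/2=1921/53741: DF=(1 − 1921/53741·(0.980200+0.931000+0.924400+0.881300+0.849300))/(1+1921/53741) = 8079/10000 ≈ 0.807900
step 7 [3.5y] bond c/2=1/160: DF=(66757/80000 − 1/160·(0.980200+0.931000+0.924400+0.881300+0.849300+0.807900))/(1+1/160) = 7959/10000 ≈ 0.795900
step 8 [4y] swap r/2=727/23173: DF=(1 − 727/23173·(0.980200+0.931000+0.924400+0.881300+0.849300+0.807900+0.795900))/(1+727/23173) = 7819/10000 ≈ 0.781900

1 1/2 4901/5000
2 1 931/1000
3 3/2 2311/2500
4 2 8813/10000
5 5/2 8493/10000
6 3 8079/10000
7 7/2 7959/10000
8 4 7819/10000
s(1y) = (1/(931/1000) − 1)/(1) = 69/931 ≈ 7.4114%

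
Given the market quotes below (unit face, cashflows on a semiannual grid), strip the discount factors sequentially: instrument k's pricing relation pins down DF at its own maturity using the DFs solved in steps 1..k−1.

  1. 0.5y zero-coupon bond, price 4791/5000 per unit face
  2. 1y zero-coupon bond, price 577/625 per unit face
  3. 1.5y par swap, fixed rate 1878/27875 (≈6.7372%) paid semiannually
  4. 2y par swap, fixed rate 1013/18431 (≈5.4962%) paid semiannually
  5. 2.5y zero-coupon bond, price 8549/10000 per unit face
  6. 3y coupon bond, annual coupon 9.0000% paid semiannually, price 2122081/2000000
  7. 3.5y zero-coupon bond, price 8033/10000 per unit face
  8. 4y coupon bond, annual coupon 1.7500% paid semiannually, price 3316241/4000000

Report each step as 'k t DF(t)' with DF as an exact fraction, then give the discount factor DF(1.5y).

1 1/2 4791/5000
2 1 577/625
3 3/2 9061/10000
4 2 8987/10000
5 5/2 8549/10000
6 3 4099/5000
7 7/2 8033/10000
8 4 1921/2500
DF(1.5y) = 9061/10000 ≈ 0.906100

step 1 [0.5y] zero: DF = P = 4791/5000 ≈ 0.958200
step 2 [1y] zero: DF = P = 577/625 ≈ 0.923200
step 3 [1.5y] swap r/2=939/27875: DF=(1 − 939/27875·(0.958200+0.923200))/(1+939/27875) = 9061/10000 ≈ 0.906100
step 4 [2y] swap r/2=1013/36862: DF=(1 − 1013/36862·(0.958200+0.923200+0.906100))/(1+1013/36862) = 8987/10000 ≈ 0.898700
step 5 [2.5y] zero: DF = P = 8549/10000 ≈ 0.854900
step 6 [3y] bond c/2=9/200: DF=(2122081/2000000 − 9/200·(0.958200+0.923200+0.906100+0.898700+0.854900))/(1+9/200) = 4099/5000 ≈ 0.819800
step 7 [3.5y] zero: DF = P = 8033/10000 ≈ 0.803300
step 8 [4y] bond c/2=7/800: DF=(3316241/4000000 − 7/800·(0.958200+0.923200+0.906100+0.898700+0.854900+0.819800+0.803300))/(1+7/800) = 1921/2500 ≈ 0.768400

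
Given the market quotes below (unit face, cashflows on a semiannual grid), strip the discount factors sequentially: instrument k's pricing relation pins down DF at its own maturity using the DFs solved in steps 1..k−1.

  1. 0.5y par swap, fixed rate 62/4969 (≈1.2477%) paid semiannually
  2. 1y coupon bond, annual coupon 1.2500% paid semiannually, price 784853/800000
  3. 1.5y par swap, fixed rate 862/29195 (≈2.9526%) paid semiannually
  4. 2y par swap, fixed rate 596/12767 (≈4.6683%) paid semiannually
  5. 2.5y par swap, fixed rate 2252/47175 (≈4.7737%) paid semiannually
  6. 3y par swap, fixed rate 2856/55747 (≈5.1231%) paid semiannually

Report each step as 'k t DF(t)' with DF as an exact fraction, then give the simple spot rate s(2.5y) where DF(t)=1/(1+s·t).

step 1 [0.5y] swap r/2=31/4969: DF=(1 − 31/4969·(0))/(1+31/4969) = 4969/5000 ≈ 0.993800
step 2 [1y] bond c/2=1/160: DF=(784853/800000 − 1/160·(0.993800))/(1+1/160) = 1211/1250 ≈ 0.968800
step 3 [1.5y] swap r/2=431/29195: DF=(1 − 431/29195·(0.993800+0.968800))/(1+431/29195) = 9569/10000 ≈ 0.956900
step 4 [2y] swap r/2=298/12767: DF=(1 − 298/12767·(0.993800+0.968800+0.956900))/(1+298/12767) = 4553/5000 ≈ 0.910600
step 5 [2.5y] swap r/2=1126/47175: DF=(1 − 1126/47175·(0.993800+0.968800+0.956900+0.910600))/(1+1126/47175) = 4437/5000 ≈ 0.887400
step 6 [3y] swap r/2=1428/55747: DF=(1 − 1428/55747·(0.993800+0.968800+0.956900+0.910600+0.887400))/(1+1428/55747) = 2143/2500 ≈ 0.857200

1 1/2 4969/5000
2 1 1211/1250
3 3/2 9569/10000
4 2 4553/5000
5 5/2 4437/5000
6 3 2143/2500
s(2.5y) = (1/(4437/5000) − 1)/(5/2) = 1126/22185 ≈ 5.0755%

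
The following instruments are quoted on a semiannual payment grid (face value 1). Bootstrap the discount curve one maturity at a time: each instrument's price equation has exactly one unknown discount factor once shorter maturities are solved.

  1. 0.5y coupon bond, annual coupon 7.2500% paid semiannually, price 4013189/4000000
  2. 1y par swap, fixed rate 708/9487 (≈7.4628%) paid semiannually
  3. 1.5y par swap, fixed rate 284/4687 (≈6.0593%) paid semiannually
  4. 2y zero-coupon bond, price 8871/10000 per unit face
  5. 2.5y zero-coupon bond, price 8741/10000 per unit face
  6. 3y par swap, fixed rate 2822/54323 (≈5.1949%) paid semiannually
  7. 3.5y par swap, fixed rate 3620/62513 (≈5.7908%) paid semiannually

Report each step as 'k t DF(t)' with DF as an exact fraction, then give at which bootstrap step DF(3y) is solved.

step 1 [0.5y] bond c/2=29/800: DF=(4013189/4000000 − 29/800·(0))/(1+29/800) = 4841/5000 ≈ 0.968200
step 2 [1y] swap r/2=354/9487: DF=(1 − 354/9487·(0.968200))/(1+354/9487) = 2323/2500 ≈ 0.929200
step 3 [1.5y] swap r/2=142/4687: DF=(1 − 142/4687·(0.968200+0.929200))/(1+142/4687) = 2287/2500 ≈ 0.914800
step 4 [2y] zero: DF = P = 8871/10000 ≈ 0.887100
step 5 [2.5y] zero: DF = P = 8741/10000 ≈ 0.874100
step 6 [3y] swap r/2=1411/54323: DF=(1 − 1411/54323·(0.968200+0.929200+0.914800+0.887100+0.874100))/(1+1411/54323) = 8589/10000 ≈ 0.858900
step 7 [3.5y] swap r/2=1810/62513: DF=(1 − 1810/62513·(0.968200+0.929200+0.914800+0.887100+0.874100+0.858900))/(1+1810/62513) = 819/1000 ≈ 0.819000

1 1/2 4841/5000
2 1 2323/2500
3 3/2 2287/2500
4 2 8871/10000
5 5/2 8741/10000
6 3 8589/10000
7 7/2 819/1000
DF(3y) is solved at step 6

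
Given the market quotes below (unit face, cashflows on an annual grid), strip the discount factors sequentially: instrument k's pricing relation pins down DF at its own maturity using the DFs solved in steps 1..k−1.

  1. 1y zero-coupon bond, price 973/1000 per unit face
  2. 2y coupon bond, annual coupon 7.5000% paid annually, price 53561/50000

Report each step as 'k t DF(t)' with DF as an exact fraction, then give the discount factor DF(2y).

step 1 [1y] zero: DF = P = 973/1000 ≈ 0.973000
step 2 [2y] bond c/1=3/40: DF=(53561/50000 − 3/40·(0.973000))/(1+3/40) = 4643/5000 ≈ 0.928600

1 1 973/1000
2 2 4643/5000
DF(2y) = 4643/5000 ≈ 0.928600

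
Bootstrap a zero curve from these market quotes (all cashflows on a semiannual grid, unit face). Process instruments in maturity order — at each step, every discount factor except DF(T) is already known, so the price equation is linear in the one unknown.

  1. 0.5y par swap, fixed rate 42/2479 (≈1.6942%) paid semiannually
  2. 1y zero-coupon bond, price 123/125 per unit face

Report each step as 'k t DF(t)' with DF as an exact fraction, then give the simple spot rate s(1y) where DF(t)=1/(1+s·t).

1 1/2 2479/2500
2 1 123/125
s(1y) = (1/(123/125) − 1)/(1) = 2/123 ≈ 1.6260%

step 1 [0.5y] swap r/2=21/2479: DF=(1 − 21/2479·(0))/(1+21/2479) = 2479/2500 ≈ 0.991600
step 2 [1y] zero: DF = P = 123/125 ≈ 0.984000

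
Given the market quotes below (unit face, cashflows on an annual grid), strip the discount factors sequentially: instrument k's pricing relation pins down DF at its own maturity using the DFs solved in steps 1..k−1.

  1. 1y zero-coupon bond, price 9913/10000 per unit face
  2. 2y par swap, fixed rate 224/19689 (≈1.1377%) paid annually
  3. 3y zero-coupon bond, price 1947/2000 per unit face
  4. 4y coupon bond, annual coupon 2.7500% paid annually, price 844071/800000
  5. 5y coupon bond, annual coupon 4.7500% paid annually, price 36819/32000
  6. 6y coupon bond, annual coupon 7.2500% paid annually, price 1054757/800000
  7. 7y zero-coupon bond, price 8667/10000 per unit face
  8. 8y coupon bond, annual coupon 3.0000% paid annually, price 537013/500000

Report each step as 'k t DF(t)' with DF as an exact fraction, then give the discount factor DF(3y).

1 1 9913/10000
2 2 611/625
3 3 1947/2000
4 4 9481/10000
5 5 461/500
6 6 113/125
7 7 8667/10000
8 8 851/1000
DF(3y) = 1947/2000 ≈ 0.973500

step 1 [1y] zero: DF = P = 9913/10000 ≈ 0.991300
step 2 [2y] swap r/1=224/19689: DF=(1 − 224/19689·(0.991300))/(1+224/19689) = 611/625 ≈ 0.977600
step 3 [3y] zero: DF = P = 1947/2000 ≈ 0.973500
step 4 [4y] bond c/1=11/400: DF=(844071/800000 − 11/400·(0.991300+0.977600+0.973500))/(1+11/400) = 9481/10000 ≈ 0.948100
step 5 [5y] bond c/1=19/400: DF=(36819/32000 − 19/400·(0.991300+0.977600+0.973500+0.948100))/(1+19/400) = 461/500 ≈ 0.922000
step 6 [6y] bond c/1=29/400: DF=(1054757/800000 − 29/400·(0.991300+0.977600+0.973500+0.948100+0.922000))/(1+29/400) = 113/125 ≈ 0.904000
step 7 [7y] zero: DF = P = 8667/10000 ≈ 0.866700
step 8 [8y] bond c/1=3/100: DF=(537013/500000 − 3/100·(0.991300+0.977600+0.973500+0.948100+0.922000+0.904000+0.866700))/(1+3/100) = 851/1000 ≈ 0.851000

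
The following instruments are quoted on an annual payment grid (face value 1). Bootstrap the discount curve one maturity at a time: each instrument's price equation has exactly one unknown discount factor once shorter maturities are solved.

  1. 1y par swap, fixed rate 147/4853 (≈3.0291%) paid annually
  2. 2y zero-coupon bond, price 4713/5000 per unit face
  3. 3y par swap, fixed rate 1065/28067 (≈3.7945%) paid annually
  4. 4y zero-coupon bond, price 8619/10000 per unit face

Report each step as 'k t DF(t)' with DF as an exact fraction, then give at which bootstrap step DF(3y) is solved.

1 1 4853/5000
2 2 4713/5000
3 3 1787/2000
4 4 8619/10000
DF(3y) is solved at step 3

step 1 [1y] swap r/1=147/4853: DF=(1 − 147/4853·(0))/(1+147/4853) = 4853/5000 ≈ 0.970600
step 2 [2y] zero: DF = P = 4713/5000 ≈ 0.942600
step 3 [3y] swap r/1=1065/28067: DF=(1 − 1065/28067·(0.970600+0.942600))/(1+1065/28067) = 1787/2000 ≈ 0.893500
step 4 [4y] zero: DF = P = 8619/10000 ≈ 0.861900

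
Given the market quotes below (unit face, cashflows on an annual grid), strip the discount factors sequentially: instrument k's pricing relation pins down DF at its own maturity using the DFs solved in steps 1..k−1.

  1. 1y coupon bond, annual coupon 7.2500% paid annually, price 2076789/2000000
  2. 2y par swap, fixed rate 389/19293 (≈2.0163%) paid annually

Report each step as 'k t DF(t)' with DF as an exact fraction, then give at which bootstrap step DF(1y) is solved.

1 1 4841/5000
2 2 9611/10000
DF(1y) is solved at step 1

step 1 [1y] bond c/1=29/400: DF=(2076789/2000000 − 29/400·(0))/(1+29/400) = 4841/5000 ≈ 0.968200
step 2 [2y] swap r/1=389/19293: DF=(1 − 389/19293·(0.968200))/(1+389/19293) = 9611/10000 ≈ 0.961100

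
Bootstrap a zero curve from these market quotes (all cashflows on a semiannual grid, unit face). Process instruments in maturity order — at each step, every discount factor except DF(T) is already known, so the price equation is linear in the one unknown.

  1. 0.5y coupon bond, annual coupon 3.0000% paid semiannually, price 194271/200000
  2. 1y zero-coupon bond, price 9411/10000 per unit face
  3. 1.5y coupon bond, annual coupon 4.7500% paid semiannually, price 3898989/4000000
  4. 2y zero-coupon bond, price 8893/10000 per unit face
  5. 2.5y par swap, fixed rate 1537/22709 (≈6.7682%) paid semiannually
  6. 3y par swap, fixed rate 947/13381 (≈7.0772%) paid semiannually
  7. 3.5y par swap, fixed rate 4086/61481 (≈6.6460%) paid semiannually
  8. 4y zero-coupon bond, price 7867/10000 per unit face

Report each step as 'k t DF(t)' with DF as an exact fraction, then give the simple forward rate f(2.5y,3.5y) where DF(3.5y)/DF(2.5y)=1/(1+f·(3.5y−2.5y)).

step 1 [0.5y] bond c/2=3/200: DF=(194271/200000 − 3/200·(0))/(1+3/200) = 957/1000 ≈ 0.957000
step 2 [1y] zero: DF = P = 9411/10000 ≈ 0.941100
step 3 [1.5y] bond c/2=19/800: DF=(3898989/4000000 − 19/800·(0.957000+0.941100))/(1+19/800) = 9081/10000 ≈ 0.908100
step 4 [2y] zero: DF = P = 8893/10000 ≈ 0.889300
step 5 [2.5y] swap r/2=1537/45418: DF=(1 − 1537/45418·(0.957000+0.941100+0.908100+0.889300))/(1+1537/45418) = 8463/10000 ≈ 0.846300
step 6 [3y] swap r/2=947/26762: DF=(1 − 947/26762·(0.957000+0.941100+0.908100+0.889300+0.846300))/(1+947/26762) = 4053/5000 ≈ 0.810600
step 7 [3.5y] swap r/2=2043/61481: DF=(1 − 2043/61481·(0.957000+0.941100+0.908100+0.889300+0.846300+0.810600))/(1+2043/61481) = 7957/10000 ≈ 0.795700
step 8 [4y] zero: DF = P = 7867/10000 ≈ 0.786700

1 1/2 957/1000
2 1 9411/10000
3 3/2 9081/10000
4 2 8893/10000
5 5/2 8463/10000
6 3 4053/5000
7 7/2 7957/10000
8 4 7867/10000
f(2.5y,3.5y) = ((8463/10000)/(7957/10000) − 1)/(1) = 506/7957 ≈ 6.3592%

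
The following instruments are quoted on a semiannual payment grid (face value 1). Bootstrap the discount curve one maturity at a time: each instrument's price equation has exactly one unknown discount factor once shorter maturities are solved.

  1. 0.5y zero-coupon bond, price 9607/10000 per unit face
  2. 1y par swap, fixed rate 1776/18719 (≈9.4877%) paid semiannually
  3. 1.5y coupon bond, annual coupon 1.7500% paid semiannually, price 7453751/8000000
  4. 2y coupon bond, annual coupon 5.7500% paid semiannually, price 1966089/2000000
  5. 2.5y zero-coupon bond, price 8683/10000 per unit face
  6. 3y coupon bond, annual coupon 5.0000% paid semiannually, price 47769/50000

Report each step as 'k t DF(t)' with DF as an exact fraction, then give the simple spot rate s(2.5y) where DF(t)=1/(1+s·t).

step 1 [0.5y] zero: DF = P = 9607/10000 ≈ 0.960700
step 2 [1y] swap r/2=888/18719: DF=(1 − 888/18719·(0.960700))/(1+888/18719) = 1139/1250 ≈ 0.911200
step 3 [1.5y] bond c/2=7/800: DF=(7453751/8000000 − 7/800·(0.960700+0.911200))/(1+7/800) = 4537/5000 ≈ 0.907400
step 4 [2y] bond c/2=23/800: DF=(1966089/2000000 − 23/800·(0.960700+0.911200+0.907400))/(1+23/800) = 8779/10000 ≈ 0.877900
step 5 [2.5y] zero: DF = P = 8683/10000 ≈ 0.868300
step 6 [3y] bond c/2=1/40: DF=(47769/50000 − 1/40·(0.960700+0.911200+0.907400+0.877900+0.868300))/(1+1/40) = 8217/10000 ≈ 0.821700

1 1/2 9607/10000
2 1 1139/1250
3 3/2 4537/5000
4 2 8779/10000
5 5/2 8683/10000
6 3 8217/10000
s(2.5y) = (1/(8683/10000) − 1)/(5/2) = 2634/43415 ≈ 6.0670%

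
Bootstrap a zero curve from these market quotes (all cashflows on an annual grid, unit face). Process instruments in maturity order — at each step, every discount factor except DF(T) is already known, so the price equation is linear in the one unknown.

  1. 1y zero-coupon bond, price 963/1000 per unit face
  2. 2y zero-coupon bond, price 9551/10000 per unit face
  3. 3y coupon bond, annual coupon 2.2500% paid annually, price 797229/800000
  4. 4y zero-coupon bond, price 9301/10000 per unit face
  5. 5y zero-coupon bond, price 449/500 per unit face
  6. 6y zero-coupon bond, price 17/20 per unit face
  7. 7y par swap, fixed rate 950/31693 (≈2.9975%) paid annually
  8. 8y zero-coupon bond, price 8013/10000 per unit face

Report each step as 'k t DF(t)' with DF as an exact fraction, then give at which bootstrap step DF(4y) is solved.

1 1 963/1000
2 2 9551/10000
3 3 2331/2500
4 4 9301/10000
5 5 449/500
6 6 17/20
7 7 81/100
8 8 8013/10000
DF(4y) is solved at step 4

step 1 [1y] zero: DF = P = 963/1000 ≈ 0.963000
step 2 [2y] zero: DF = P = 9551/10000 ≈ 0.955100
step 3 [3y] bond c/1=9/400: DF=(797229/800000 − 9/400·(0.963000+0.955100))/(1+9/400) = 2331/2500 ≈ 0.932400
step 4 [4y] zero: DF = P = 9301/10000 ≈ 0.930100
step 5 [5y] zero: DF = P = 449/500 ≈ 0.898000
step 6 [6y] zero: DF = P = 17/20 ≈ 0.850000
step 7 [7y] swap r/1=950/31693: DF=(1 − 950/31693·(0.963000+0.955100+0.932400+0.930100+0.898000+0.850000))/(1+950/31693) = 81/100 ≈ 0.810000
step 8 [8y] zero: DF = P = 8013/10000 ≈ 0.801300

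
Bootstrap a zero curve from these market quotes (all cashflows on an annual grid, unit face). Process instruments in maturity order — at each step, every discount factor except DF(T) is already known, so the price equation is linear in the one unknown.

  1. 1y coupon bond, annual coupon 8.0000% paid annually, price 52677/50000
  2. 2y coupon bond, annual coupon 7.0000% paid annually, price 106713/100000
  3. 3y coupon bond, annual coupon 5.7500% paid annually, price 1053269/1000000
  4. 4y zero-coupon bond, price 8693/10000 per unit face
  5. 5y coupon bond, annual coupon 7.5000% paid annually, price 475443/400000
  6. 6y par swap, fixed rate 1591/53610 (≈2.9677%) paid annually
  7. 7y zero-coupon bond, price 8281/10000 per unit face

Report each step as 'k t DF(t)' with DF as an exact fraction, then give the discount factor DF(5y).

1 1 1951/2000
2 2 1867/2000
3 3 4461/5000
4 4 8693/10000
5 5 531/625
6 6 8409/10000
7 7 8281/10000
DF(5y) = 531/625 ≈ 0.849600

step 1 [1y] bond c/1=2/25: DF=(52677/50000 − 2/25·(0))/(1+2/25) = 1951/2000 ≈ 0.975500
step 2 [2y] bond c/1=7/100: DF=(106713/100000 − 7/100·(0.975500))/(1+7/100) = 1867/2000 ≈ 0.933500
step 3 [3y] bond c/1=23/400: DF=(1053269/1000000 − 23/400·(0.975500+0.933500))/(1+23/400) = 4461/5000 ≈ 0.892200
step 4 [4y] zero: DF = P = 8693/10000 ≈ 0.869300
step 5 [5y] bond c/1=3/40: DF=(475443/400000 − 3/40·(0.975500+0.933500+0.892200+0.869300))/(1+3/40) = 531/625 ≈ 0.849600
step 6 [6y] swap r/1=1591/53610: DF=(1 − 1591/53610·(0.975500+0.933500+0.892200+0.869300+0.849600))/(1+1591/53610) = 8409/10000 ≈ 0.840900
step 7 [7y] zero: DF = P = 8281/10000 ≈ 0.828100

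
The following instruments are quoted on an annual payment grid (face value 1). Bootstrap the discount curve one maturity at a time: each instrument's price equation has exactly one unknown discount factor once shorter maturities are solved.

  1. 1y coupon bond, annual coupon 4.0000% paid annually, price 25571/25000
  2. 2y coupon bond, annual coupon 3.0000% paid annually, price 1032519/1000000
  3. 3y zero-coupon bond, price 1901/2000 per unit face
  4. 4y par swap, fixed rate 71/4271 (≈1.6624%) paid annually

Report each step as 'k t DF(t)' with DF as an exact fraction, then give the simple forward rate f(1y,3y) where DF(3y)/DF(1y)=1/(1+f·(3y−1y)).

1 1 1967/2000
2 2 4869/5000
3 3 1901/2000
4 4 9361/10000
f(1y,3y) = ((1967/2000)/(1901/2000) − 1)/(2) = 33/1901 ≈ 1.7359%

step 1 [1y] bond c/1=1/25: DF=(25571/25000 − 1/25·(0))/(1+1/25) = 1967/2000 ≈ 0.983500
step 2 [2y] bond c/1=3/100: DF=(1032519/1000000 − 3/100·(0.983500))/(1+3/100) = 4869/5000 ≈ 0.973800
step 3 [3y] zero: DF = P = 1901/2000 ≈ 0.950500
step 4 [4y] swap r/1=71/4271: DF=(1 − 71/4271·(0.983500+0.973800+0.950500))/(1+71/4271) = 9361/10000 ≈ 0.936100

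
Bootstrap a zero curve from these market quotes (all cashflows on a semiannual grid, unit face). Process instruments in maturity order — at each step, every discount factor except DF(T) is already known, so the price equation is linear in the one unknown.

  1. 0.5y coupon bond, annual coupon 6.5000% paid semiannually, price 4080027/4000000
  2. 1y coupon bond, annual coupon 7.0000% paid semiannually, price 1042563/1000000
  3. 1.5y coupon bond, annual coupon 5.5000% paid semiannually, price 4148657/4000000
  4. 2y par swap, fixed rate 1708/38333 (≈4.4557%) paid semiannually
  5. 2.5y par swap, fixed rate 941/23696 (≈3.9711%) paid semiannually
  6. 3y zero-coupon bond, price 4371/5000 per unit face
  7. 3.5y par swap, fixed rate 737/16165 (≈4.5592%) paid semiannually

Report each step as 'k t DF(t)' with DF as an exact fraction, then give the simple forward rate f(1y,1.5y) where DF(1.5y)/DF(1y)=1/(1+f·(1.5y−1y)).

step 1 [0.5y] bond c/2=13/400: DF=(4080027/4000000 − 13/400·(0))/(1+13/400) = 9879/10000 ≈ 0.987900
step 2 [1y] bond c/2=7/200: DF=(1042563/1000000 − 7/200·(0.987900))/(1+7/200) = 9739/10000 ≈ 0.973900
step 3 [1.5y] bond c/2=11/400: DF=(4148657/4000000 − 11/400·(0.987900+0.973900))/(1+11/400) = 9569/10000 ≈ 0.956900
step 4 [2y] swap r/2=854/38333: DF=(1 − 854/38333·(0.987900+0.973900+0.956900))/(1+854/38333) = 4573/5000 ≈ 0.914600
step 5 [2.5y] swap r/2=941/47392: DF=(1 − 941/47392·(0.987900+0.973900+0.956900+0.914600))/(1+941/47392) = 9059/10000 ≈ 0.905900
step 6 [3y] zero: DF = P = 4371/5000 ≈ 0.874200
step 7 [3.5y] swap r/2=737/32330: DF=(1 − 737/32330·(0.987900+0.973900+0.956900+0.914600+0.905900+0.874200))/(1+737/32330) = 4263/5000 ≈ 0.852600

1 1/2 9879/10000
2 1 9739/10000
3 3/2 9569/10000
4 2 4573/5000
5 5/2 9059/10000
6 3 4371/5000
7 7/2 4263/5000
f(1y,1.5y) = ((9739/10000)/(9569/10000) − 1)/(1/2) = 340/9569 ≈ 3.5531%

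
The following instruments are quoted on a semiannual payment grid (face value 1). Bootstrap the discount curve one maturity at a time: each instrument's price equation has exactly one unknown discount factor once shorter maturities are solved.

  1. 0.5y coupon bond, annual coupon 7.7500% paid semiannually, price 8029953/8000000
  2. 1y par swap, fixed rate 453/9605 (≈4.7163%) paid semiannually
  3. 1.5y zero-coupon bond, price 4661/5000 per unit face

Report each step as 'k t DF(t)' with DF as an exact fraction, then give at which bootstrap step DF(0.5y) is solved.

1 1/2 9663/10000
2 1 9547/10000
3 3/2 4661/5000
DF(0.5y) is solved at step 1

step 1 [0.5y] bond c/2=31/800: DF=(8029953/8000000 − 31/800·(0))/(1+31/800) = 9663/10000 ≈ 0.966300
step 2 [1y] swap r/2=453/19210: DF=(1 − 453/19210·(0.966300))/(1+453/19210) = 9547/10000 ≈ 0.954700
step 3 [1.5y] zero: DF = P = 4661/5000 ≈ 0.932200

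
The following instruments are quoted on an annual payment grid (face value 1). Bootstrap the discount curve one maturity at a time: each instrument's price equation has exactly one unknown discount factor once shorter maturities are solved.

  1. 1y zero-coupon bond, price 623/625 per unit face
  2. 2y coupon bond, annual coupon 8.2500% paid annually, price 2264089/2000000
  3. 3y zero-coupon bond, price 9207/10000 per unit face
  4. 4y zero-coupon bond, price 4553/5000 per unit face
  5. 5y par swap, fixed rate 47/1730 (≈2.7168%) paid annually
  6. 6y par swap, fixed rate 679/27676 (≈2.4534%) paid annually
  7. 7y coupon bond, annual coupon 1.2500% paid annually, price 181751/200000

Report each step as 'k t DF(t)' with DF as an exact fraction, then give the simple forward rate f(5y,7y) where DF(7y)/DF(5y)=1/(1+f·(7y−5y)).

step 1 [1y] zero: DF = P = 623/625 ≈ 0.996800
step 2 [2y] bond c/1=33/400: DF=(2264089/2000000 − 33/400·(0.996800))/(1+33/400) = 4849/5000 ≈ 0.969800
step 3 [3y] zero: DF = P = 9207/10000 ≈ 0.920700
step 4 [4y] zero: DF = P = 4553/5000 ≈ 0.910600
step 5 [5y] swap r/1=47/1730: DF=(1 − 47/1730·(0.996800+0.969800+0.920700+0.910600))/(1+47/1730) = 8731/10000 ≈ 0.873100
step 6 [6y] swap r/1=679/27676: DF=(1 − 679/27676·(0.996800+0.969800+0.920700+0.910600+0.873100))/(1+679/27676) = 4321/5000 ≈ 0.864200
step 7 [7y] bond c/1=1/80: DF=(181751/200000 − 1/80·(0.996800+0.969800+0.920700+0.910600+0.873100+0.864200))/(1+1/80) = 2073/2500 ≈ 0.829200

1 1 623/625
2 2 4849/5000
3 3 9207/10000
4 4 4553/5000
5 5 8731/10000
6 6 4321/5000
7 7 2073/2500
f(5y,7y) = ((8731/10000)/(2073/2500) − 1)/(2) = 439/16584 ≈ 2.6471%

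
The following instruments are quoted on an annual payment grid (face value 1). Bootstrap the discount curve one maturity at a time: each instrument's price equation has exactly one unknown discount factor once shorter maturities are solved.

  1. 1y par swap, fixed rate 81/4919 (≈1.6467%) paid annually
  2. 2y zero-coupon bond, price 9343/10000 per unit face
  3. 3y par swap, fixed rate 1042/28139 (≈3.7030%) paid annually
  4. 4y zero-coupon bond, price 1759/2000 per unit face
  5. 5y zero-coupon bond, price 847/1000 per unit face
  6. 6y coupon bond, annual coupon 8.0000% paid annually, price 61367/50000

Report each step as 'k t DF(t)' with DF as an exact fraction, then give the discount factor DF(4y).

step 1 [1y] swap r/1=81/4919: DF=(1 − 81/4919·(0))/(1+81/4919) = 4919/5000 ≈ 0.983800
step 2 [2y] zero: DF = P = 9343/10000 ≈ 0.934300
step 3 [3y] swap r/1=1042/28139: DF=(1 − 1042/28139·(0.983800+0.934300))/(1+1042/28139) = 4479/5000 ≈ 0.895800
step 4 [4y] zero: DF = P = 1759/2000 ≈ 0.879500
step 5 [5y] zero: DF = P = 847/1000 ≈ 0.847000
step 6 [6y] bond c/1=2/25: DF=(61367/50000 − 2/25·(0.983800+0.934300+0.895800+0.879500+0.847000))/(1+2/25) = 8001/10000 ≈ 0.800100

1 1 4919/5000
2 2 9343/10000
3 3 4479/5000
4 4 1759/2000
5 5 847/1000
6 6 8001/10000
DF(4y) = 1759/2000 ≈ 0.879500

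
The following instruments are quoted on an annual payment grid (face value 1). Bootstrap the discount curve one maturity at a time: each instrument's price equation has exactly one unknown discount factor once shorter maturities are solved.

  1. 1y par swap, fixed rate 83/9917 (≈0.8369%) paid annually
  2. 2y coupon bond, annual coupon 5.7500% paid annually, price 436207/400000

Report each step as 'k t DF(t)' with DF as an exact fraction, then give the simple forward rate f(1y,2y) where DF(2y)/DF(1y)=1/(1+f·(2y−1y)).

1 1 9917/10000
2 2 9773/10000
f(1y,2y) = ((9917/10000)/(9773/10000) − 1)/(1) = 144/9773 ≈ 1.4734%

step 1 [1y] swap r/1=83/9917: DF=(1 − 83/9917·(0))/(1+83/9917) = 9917/10000 ≈ 0.991700
step 2 [2y] bond c/1=23/400: DF=(436207/400000 − 23/400·(0.991700))/(1+23/400) = 9773/10000 ≈ 0.977300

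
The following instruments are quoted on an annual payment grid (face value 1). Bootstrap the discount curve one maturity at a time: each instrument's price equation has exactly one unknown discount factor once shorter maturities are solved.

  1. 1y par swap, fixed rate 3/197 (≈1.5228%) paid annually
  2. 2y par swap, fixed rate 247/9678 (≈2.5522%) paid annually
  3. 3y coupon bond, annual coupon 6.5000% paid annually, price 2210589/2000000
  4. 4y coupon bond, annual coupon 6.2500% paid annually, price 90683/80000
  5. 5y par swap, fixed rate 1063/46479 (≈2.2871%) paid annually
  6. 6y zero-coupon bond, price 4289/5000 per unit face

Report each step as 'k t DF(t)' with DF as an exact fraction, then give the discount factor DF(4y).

1 1 197/200
2 2 4753/5000
3 3 9197/10000
4 4 8989/10000
5 5 8937/10000
6 6 4289/5000
DF(4y) = 8989/10000 ≈ 0.898900

step 1 [1y] swap r/1=3/197: DF=(1 − 3/197·(0))/(1+3/197) = 197/200 ≈ 0.985000
step 2 [2y] swap r/1=247/9678: DF=(1 − 247/9678·(0.985000))/(1+247/9678) = 4753/5000 ≈ 0.950600
step 3 [3y] bond c/1=13/200: DF=(2210589/2000000 − 13/200·(0.985000+0.950600))/(1+13/200) = 9197/10000 ≈ 0.919700
step 4 [4y] bond c/1=1/16: DF=(90683/80000 − 1/16·(0.985000+0.950600+0.919700))/(1+1/16) = 8989/10000 ≈ 0.898900
step 5 [5y] swap r/1=1063/46479: DF=(1 − 1063/46479·(0.985000+0.950600+0.919700+0.898900))/(1+1063/46479) = 8937/10000 ≈ 0.893700
step 6 [6y] zero: DF = P = 4289/5000 ≈ 0.857800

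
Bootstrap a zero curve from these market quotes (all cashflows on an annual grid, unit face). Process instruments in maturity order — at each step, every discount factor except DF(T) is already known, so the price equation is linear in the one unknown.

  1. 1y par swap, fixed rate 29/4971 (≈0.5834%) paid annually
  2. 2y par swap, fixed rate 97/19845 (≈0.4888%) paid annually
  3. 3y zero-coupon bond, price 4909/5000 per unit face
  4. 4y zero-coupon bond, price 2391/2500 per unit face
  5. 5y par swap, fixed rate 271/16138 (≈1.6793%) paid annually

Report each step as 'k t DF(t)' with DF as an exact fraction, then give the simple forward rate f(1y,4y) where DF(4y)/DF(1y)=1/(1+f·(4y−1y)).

step 1 [1y] swap r/1=29/4971: DF=(1 − 29/4971·(0))/(1+29/4971) = 4971/5000 ≈ 0.994200
step 2 [2y] swap r/1=97/19845: DF=(1 − 97/19845·(0.994200))/(1+97/19845) = 9903/10000 ≈ 0.990300
step 3 [3y] zero: DF = P = 4909/5000 ≈ 0.981800
step 4 [4y] zero: DF = P = 2391/2500 ≈ 0.956400
step 5 [5y] swap r/1=271/16138: DF=(1 − 271/16138·(0.994200+0.990300+0.981800+0.956400))/(1+271/16138) = 9187/10000 ≈ 0.918700

1 1 4971/5000
2 2 9903/10000
3 3 4909/5000
4 4 2391/2500
5 5 9187/10000
f(1y,4y) = ((4971/5000)/(2391/2500) − 1)/(3) = 21/1594 ≈ 1.3174%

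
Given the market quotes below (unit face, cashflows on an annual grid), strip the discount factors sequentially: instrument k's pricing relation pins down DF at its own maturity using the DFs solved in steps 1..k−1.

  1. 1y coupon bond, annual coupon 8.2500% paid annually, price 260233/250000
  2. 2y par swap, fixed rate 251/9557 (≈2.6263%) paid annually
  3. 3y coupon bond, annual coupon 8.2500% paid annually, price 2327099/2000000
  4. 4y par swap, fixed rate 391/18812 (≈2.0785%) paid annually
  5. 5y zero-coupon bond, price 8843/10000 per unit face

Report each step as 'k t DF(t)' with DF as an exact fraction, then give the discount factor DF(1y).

1 1 601/625
2 2 4749/5000
3 3 2323/2500
4 4 4609/5000
5 5 8843/10000
DF(1y) = 601/625 ≈ 0.961600

step 1 [1y] bond c/1=33/400: DF=(260233/250000 − 33/400·(0))/(1+33/400) = 601/625 ≈ 0.961600
step 2 [2y] swap r/1=251/9557: DF=(1 − 251/9557·(0.961600))/(1+251/9557) = 4749/5000 ≈ 0.949800
step 3 [3y] bond c/1=33/400: DF=(2327099/2000000 − 33/400·(0.961600+0.949800))/(1+33/400) = 2323/2500 ≈ 0.929200
step 4 [4y] swap r/1=391/18812: DF=(1 − 391/18812·(0.961600+0.949800+0.929200))/(1+391/18812) = 4609/5000 ≈ 0.921800
step 5 [5y] zero: DF = P = 8843/10000 ≈ 0.884300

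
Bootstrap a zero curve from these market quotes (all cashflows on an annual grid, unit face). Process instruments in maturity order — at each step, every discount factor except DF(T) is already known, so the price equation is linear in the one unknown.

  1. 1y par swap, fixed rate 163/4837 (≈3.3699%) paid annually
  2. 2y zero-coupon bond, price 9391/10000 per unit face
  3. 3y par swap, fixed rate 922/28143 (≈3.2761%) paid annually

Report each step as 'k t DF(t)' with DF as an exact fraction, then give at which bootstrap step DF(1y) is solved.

1 1 4837/5000
2 2 9391/10000
3 3 4539/5000
DF(1y) is solved at step 1

step 1 [1y] swap r/1=163/4837: DF=(1 − 163/4837·(0))/(1+163/4837) = 4837/5000 ≈ 0.967400
step 2 [2y] zero: DF = P = 9391/10000 ≈ 0.939100
step 3 [3y] swap r/1=922/28143: DF=(1 − 922/28143·(0.967400+0.939100))/(1+922/28143) = 4539/5000 ≈ 0.907800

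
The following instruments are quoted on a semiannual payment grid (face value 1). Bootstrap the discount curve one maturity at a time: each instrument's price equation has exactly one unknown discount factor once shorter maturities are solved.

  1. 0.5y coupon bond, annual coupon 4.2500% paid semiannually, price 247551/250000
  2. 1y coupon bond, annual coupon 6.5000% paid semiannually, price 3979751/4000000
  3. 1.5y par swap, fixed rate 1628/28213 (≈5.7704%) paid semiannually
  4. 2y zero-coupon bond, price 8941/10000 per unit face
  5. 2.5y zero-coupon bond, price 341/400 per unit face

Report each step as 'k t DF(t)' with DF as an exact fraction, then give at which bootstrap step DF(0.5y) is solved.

step 1 [0.5y] bond c/2=17/800: DF=(247551/250000 − 17/800·(0))/(1+17/800) = 606/625 ≈ 0.969600
step 2 [1y] bond c/2=13/400: DF=(3979751/4000000 − 13/400·(0.969600))/(1+13/400) = 9331/10000 ≈ 0.933100
step 3 [1.5y] swap r/2=814/28213: DF=(1 − 814/28213·(0.969600+0.933100))/(1+814/28213) = 4593/5000 ≈ 0.918600
step 4 [2y] zero: DF = P = 8941/10000 ≈ 0.894100
step 5 [2.5y] zero: DF = P = 341/400 ≈ 0.852500

1 1/2 606/625
2 1 9331/10000
3 3/2 4593/5000
4 2 8941/10000
5 5/2 341/400
DF(0.5y) is solved at step 1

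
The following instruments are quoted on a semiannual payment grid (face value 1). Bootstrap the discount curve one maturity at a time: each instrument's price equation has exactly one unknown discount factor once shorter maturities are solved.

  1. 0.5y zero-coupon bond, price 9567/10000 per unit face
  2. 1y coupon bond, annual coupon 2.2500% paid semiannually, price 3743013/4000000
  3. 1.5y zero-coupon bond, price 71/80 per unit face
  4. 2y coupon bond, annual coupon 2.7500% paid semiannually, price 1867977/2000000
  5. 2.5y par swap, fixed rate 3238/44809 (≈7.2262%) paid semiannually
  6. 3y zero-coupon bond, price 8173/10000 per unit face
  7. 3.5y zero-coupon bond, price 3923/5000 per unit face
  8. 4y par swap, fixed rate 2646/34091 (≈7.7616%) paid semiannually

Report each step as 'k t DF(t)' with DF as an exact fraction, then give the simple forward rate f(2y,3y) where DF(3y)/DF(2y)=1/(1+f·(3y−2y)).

step 1 [0.5y] zero: DF = P = 9567/10000 ≈ 0.956700
step 2 [1y] bond c/2=9/800: DF=(3743013/4000000 − 9/800·(0.956700))/(1+9/800) = 9147/10000 ≈ 0.914700
step 3 [1.5y] zero: DF = P = 71/80 ≈ 0.887500
step 4 [2y] bond c/2=11/800: DF=(1867977/2000000 − 11/800·(0.956700+0.914700+0.887500))/(1+11/800) = 8839/10000 ≈ 0.883900
step 5 [2.5y] swap r/2=1619/44809: DF=(1 − 1619/44809·(0.956700+0.914700+0.887500+0.883900))/(1+1619/44809) = 8381/10000 ≈ 0.838100
step 6 [3y] zero: DF = P = 8173/10000 ≈ 0.817300
step 7 [3.5y] zero: DF = P = 3923/5000 ≈ 0.784600
step 8 [4y] swap r/2=1323/34091: DF=(1 − 1323/34091·(0.956700+0.914700+0.887500+0.883900+0.838100+0.817300+0.784600))/(1+1323/34091) = 3677/5000 ≈ 0.735400

1 1/2 9567/10000
2 1 9147/10000
3 3/2 71/80
4 2 8839/10000
5 5/2 8381/10000
6 3 8173/10000
7 7/2 3923/5000
8 4 3677/5000
f(2y,3y) = ((8839/10000)/(8173/10000) − 1)/(1) = 666/8173 ≈ 8.1488%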